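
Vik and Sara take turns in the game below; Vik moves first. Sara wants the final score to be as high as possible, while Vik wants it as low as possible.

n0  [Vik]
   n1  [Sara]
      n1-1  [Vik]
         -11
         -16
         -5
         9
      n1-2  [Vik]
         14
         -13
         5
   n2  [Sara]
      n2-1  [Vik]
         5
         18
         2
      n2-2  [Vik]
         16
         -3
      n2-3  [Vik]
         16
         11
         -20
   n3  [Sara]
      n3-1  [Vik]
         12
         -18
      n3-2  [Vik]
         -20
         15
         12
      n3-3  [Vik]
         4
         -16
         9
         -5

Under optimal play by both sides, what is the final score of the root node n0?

n1-1 (Vik): min(-11, -16, -5, 9) = -16
n1-2 (Vik): min(14, -13, 5) = -13
n1 (Sara): max(-16, -13) = -13
n2-1 (Vik): min(5, 18, 2) = 2
n2-2 (Vik): min(16, -3) = -3
n2-3 (Vik): min(16, 11, -20) = -20
n2 (Sara): max(2, -3, -20) = 2
n3-1 (Vik): min(12, -18) = -18
n3-2 (Vik): min(-20, 15, 12) = -20
n3-3 (Vik): min(4, -16, 9, -5) = -16
n3 (Sara): max(-18, -20, -16) = -16
n0 (Vik): min(-13, 2, -16) = -16

-16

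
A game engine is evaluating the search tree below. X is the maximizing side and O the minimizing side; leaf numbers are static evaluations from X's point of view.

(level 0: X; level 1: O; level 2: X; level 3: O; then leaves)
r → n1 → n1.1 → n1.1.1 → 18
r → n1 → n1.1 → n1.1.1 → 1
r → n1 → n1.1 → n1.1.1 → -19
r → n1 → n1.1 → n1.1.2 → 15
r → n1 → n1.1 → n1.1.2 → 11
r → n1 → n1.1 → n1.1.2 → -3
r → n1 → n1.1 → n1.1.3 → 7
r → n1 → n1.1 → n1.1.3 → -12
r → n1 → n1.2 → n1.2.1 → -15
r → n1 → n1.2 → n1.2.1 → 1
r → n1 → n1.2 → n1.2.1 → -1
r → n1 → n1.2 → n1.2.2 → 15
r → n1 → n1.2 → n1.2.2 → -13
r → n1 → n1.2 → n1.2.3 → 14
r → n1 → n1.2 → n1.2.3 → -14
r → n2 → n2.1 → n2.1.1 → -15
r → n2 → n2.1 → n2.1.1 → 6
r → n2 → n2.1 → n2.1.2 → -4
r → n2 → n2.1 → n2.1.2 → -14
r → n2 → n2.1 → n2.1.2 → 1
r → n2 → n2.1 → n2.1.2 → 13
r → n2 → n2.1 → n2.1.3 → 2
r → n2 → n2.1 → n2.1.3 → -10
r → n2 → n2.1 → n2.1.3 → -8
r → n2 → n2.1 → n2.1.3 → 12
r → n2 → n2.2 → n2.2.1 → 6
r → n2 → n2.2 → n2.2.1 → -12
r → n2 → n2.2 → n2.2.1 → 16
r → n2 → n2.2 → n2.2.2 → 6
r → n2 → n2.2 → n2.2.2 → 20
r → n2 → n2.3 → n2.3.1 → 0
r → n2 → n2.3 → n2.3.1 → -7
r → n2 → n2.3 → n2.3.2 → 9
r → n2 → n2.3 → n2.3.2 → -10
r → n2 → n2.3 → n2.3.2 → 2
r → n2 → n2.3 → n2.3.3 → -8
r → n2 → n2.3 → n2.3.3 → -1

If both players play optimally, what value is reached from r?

-10

n1.1.1 (O): min(18, 1, -19) = -19
n1.1.2 (O): min(15, 11, -3) = -3
n1.1.3 (O): min(7, -12) = -12
n1.1 (X): max(-19, -3, -12) = -3
n1.2.1 (O): min(-15, 1, -1) = -15
n1.2.2 (O): min(15, -13) = -13
n1.2.3 (O): min(14, -14) = -14
n1.2 (X): max(-15, -13, -14) = -13
n1 (O): min(-3, -13) = -13
n2.1.1 (O): min(-15, 6) = -15
n2.1.2 (O): min(-4, -14, 1, 13) = -14
n2.1.3 (O): min(2, -10, -8, 12) = -10
n2.1 (X): max(-15, -14, -10) = -10
n2.2.1 (O): min(6, -12, 16) = -12
n2.2.2 (O): min(6, 20) = 6
n2.2 (X): max(-12, 6) = 6
n2.3.1 (O): min(0, -7) = -7
n2.3.2 (O): min(9, -10, 2) = -10
n2.3.3 (O): min(-8, -1) = -8
n2.3 (X): max(-7, -10, -8) = -7
n2 (O): min(-10, 6, -7) = -10
r (X): max(-13, -10) = -10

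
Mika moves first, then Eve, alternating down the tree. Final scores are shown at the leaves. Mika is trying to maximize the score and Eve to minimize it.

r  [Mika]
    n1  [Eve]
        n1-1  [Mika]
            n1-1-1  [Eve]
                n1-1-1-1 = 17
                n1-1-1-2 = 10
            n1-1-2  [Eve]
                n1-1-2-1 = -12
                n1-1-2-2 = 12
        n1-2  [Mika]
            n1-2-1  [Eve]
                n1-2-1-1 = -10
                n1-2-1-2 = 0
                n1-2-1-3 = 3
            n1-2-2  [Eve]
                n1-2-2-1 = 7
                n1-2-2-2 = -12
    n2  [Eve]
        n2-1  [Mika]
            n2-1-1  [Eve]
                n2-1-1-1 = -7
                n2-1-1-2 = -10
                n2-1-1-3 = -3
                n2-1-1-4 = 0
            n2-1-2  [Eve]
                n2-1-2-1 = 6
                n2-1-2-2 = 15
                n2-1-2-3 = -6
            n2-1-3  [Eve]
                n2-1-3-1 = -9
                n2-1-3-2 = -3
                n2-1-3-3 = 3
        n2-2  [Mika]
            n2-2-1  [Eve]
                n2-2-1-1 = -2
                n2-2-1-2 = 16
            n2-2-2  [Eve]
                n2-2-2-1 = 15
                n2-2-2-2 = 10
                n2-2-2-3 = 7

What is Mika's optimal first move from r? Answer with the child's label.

n2

n1-1-1 (Eve): min(17, 10) = 10
n1-1-2 (Eve): min(-12, 12) = -12
n1-1 (Mika): max(10, -12) = 10
n1-2-1 (Eve): min(-10, 0, 3) = -10
n1-2-2 (Eve): min(7, -12) = -12
n1-2 (Mika): max(-10, -12) = -10
n1 (Eve): min(10, -10) = -10
n2-1-1 (Eve): min(-7, -10, -3, 0) = -10
n2-1-2 (Eve): min(6, 15, -6) = -6
n2-1-3 (Eve): min(-9, -3, 3) = -9
n2-1 (Mika): max(-10, -6, -9) = -6
n2-2-1 (Eve): min(-2, 16) = -2
n2-2-2 (Eve): min(15, 10, 7) = 7
n2-2 (Mika): max(-2, 7) = 7
n2 (Eve): min(-6, 7) = -6
r (Mika): max(-10, -6) = -6
Mika at r wants the highest of {n1=-10, n2=-6}, so chooses n2.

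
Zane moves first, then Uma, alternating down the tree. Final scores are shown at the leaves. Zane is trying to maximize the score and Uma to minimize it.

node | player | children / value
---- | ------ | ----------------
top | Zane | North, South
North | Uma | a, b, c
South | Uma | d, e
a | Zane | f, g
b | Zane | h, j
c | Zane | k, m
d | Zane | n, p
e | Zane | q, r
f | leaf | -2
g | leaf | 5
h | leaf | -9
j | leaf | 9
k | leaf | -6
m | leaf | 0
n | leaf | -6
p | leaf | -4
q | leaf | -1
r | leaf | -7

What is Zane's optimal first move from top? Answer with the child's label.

North

a (Zane): max(-2, 5) = 5
b (Zane): max(-9, 9) = 9
c (Zane): max(-6, 0) = 0
North (Uma): min(5, 9, 0) = 0
d (Zane): max(-6, -4) = -4
e (Zane): max(-1, -7) = -1
South (Uma): min(-4, -1) = -4
top (Zane): max(0, -4) = 0
Zane at top wants the highest of {North=0, South=-4}, so chooses North.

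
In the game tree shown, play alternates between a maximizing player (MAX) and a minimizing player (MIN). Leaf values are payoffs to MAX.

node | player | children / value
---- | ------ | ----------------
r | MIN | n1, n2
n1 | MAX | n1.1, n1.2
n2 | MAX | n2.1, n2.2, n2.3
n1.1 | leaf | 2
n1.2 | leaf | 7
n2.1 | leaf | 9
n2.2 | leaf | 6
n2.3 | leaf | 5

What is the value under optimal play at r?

7

n1 (MAX): max(2, 7) = 7
n2 (MAX): max(9, 6, 5) = 9
r (MIN): min(7, 9) = 7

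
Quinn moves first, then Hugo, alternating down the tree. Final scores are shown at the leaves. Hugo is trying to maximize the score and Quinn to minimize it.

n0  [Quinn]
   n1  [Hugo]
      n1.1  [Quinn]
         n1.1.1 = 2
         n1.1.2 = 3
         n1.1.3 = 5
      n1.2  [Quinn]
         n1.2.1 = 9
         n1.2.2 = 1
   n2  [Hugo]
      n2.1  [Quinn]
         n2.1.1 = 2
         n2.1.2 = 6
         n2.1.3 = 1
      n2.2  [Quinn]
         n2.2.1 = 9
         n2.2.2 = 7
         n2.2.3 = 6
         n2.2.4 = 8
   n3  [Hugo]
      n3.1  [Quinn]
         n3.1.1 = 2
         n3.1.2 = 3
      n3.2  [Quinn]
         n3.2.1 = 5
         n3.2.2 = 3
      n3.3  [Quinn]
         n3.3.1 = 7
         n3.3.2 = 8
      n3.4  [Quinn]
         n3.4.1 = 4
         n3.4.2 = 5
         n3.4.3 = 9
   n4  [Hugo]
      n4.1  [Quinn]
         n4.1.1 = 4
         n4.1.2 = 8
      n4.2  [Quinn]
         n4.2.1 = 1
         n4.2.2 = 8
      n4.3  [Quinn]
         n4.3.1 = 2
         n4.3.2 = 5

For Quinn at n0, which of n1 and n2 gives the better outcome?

n1.1 (Quinn): min(2, 3, 5) = 2
n1.2 (Quinn): min(9, 1) = 1
n1 (Hugo): max(2, 1) = 2
n2.1 (Quinn): min(2, 6, 1) = 1
n2.2 (Quinn): min(9, 7, 6, 8) = 6
n2 (Hugo): max(1, 6) = 6
Quinn prefers the lower value; n1=2, n2=6. n1 is better since 2 < 6.

n1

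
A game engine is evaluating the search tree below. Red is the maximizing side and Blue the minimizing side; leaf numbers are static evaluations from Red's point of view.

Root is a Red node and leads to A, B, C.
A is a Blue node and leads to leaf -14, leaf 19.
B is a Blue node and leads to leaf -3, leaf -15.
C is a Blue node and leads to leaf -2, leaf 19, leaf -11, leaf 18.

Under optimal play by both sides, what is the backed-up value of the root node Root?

A (Blue): min(-14, 19) = -14
B (Blue): min(-3, -15) = -15
C (Blue): min(-2, 19, -11, 18) = -11
Root (Red): max(-14, -15, -11) = -11

-11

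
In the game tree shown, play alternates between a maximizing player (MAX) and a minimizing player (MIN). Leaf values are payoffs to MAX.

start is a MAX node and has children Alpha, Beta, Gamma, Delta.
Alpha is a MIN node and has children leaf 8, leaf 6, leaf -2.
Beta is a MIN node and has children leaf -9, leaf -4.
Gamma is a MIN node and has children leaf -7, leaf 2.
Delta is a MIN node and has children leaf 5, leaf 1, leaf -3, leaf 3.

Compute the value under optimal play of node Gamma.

-7

Gamma (MIN): min(-7, 2) = -7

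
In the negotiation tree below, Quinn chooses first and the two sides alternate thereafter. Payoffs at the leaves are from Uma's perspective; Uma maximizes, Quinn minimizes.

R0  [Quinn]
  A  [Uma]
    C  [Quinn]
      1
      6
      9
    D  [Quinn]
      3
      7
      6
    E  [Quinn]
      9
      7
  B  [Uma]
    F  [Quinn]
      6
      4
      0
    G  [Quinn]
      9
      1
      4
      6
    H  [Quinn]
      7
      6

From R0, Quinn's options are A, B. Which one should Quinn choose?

B

C (Quinn): min(1, 6, 9) = 1
D (Quinn): min(3, 7, 6) = 3
E (Quinn): min(9, 7) = 7
A (Uma): max(1, 3, 7) = 7
F (Quinn): min(6, 4, 0) = 0
G (Quinn): min(9, 1, 4, 6) = 1
H (Quinn): min(7, 6) = 6
B (Uma): max(0, 1, 6) = 6
R0 (Quinn): min(7, 6) = 6
Quinn at R0 wants the lowest of {A=7, B=6}, so chooses B.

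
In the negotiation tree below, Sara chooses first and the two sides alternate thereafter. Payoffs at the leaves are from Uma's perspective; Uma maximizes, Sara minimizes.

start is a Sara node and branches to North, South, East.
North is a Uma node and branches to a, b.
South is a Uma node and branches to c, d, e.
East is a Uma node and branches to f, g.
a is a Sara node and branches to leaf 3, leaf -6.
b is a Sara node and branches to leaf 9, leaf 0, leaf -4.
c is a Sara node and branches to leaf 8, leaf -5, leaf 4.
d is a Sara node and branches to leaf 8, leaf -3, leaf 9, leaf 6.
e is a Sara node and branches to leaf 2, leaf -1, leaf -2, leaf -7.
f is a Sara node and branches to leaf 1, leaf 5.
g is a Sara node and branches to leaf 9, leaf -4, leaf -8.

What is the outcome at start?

a (Sara): min(3, -6) = -6
b (Sara): min(9, 0, -4) = -4
North (Uma): max(-6, -4) = -4
c (Sara): min(8, -5, 4) = -5
d (Sara): min(8, -3, 9, 6) = -3
e (Sara): min(2, -1, -2, -7) = -7
South (Uma): max(-5, -3, -7) = -3
f (Sara): min(1, 5) = 1
g (Sara): min(9, -4, -8) = -8
East (Uma): max(1, -8) = 1
start (Sara): min(-4, -3, 1) = -4

-4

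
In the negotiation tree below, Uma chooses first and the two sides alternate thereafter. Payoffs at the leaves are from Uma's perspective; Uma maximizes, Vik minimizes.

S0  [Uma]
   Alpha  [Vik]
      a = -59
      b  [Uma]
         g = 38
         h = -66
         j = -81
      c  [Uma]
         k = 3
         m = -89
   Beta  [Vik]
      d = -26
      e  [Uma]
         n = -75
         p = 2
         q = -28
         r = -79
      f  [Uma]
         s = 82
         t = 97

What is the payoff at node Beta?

-26

e (Uma): max(-75, 2, -28, -79) = 2
f (Uma): max(82, 97) = 97
Beta (Vik): min(-26, 2, 97) = -26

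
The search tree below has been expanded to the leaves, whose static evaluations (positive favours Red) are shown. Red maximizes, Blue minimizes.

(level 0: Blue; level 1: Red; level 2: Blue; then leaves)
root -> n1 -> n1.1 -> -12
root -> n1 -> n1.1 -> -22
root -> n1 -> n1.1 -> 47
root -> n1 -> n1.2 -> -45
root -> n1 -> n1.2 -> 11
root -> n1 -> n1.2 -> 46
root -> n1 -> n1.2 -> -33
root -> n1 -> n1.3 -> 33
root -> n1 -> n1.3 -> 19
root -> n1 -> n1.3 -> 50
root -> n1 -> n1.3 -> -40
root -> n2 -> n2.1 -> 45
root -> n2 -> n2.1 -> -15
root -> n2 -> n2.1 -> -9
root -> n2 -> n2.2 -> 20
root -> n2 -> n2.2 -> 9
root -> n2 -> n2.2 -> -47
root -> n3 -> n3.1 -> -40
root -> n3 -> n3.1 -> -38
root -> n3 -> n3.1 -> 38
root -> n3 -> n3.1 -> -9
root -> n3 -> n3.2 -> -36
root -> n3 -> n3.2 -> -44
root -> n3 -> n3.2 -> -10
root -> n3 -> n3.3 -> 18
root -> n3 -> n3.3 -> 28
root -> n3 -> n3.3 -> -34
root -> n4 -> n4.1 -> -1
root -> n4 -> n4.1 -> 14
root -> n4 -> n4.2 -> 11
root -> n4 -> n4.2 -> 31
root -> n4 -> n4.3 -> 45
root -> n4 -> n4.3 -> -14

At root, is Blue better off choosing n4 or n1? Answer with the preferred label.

n4.1 (Blue): min(-1, 14) = -1
n4.2 (Blue): min(11, 31) = 11
n4.3 (Blue): min(45, -14) = -14
n4 (Red): max(-1, 11, -14) = 11
n1.1 (Blue): min(-12, -22, 47) = -22
n1.2 (Blue): min(-45, 11, 46, -33) = -45
n1.3 (Blue): min(33, 19, 50, -40) = -40
n1 (Red): max(-22, -45, -40) = -22
Blue prefers the lower value; n4=11, n1=-22. n1 is better since -22 < 11.

n1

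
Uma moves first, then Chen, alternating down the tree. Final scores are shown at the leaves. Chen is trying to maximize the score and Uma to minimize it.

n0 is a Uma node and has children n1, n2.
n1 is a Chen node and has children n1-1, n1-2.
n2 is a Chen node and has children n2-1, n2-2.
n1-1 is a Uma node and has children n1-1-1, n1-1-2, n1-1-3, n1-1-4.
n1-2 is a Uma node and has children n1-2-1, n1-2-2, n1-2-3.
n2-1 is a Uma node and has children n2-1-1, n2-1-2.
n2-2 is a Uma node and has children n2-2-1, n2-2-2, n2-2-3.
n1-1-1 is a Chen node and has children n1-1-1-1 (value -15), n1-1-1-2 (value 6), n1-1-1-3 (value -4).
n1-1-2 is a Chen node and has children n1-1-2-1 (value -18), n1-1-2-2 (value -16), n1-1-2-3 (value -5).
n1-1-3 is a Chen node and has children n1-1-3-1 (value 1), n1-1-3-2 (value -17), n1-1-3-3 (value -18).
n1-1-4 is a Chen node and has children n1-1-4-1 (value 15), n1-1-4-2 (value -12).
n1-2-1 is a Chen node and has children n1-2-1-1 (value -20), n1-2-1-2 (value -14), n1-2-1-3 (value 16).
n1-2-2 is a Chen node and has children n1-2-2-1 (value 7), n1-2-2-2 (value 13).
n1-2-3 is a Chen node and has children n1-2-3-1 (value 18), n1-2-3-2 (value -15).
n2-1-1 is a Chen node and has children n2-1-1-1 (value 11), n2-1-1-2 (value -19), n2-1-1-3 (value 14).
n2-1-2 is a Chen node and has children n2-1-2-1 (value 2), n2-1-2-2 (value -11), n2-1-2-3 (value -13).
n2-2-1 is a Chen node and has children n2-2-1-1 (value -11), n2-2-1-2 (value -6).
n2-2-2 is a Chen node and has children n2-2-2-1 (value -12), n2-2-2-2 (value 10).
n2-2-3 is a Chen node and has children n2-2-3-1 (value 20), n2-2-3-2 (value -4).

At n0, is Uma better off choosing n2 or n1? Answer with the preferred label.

n2-1-1 (Chen): max(11, -19, 14) = 14
n2-1-2 (Chen): max(2, -11, -13) = 2
n2-1 (Uma): min(14, 2) = 2
n2-2-1 (Chen): max(-11, -6) = -6
n2-2-2 (Chen): max(-12, 10) = 10
n2-2-3 (Chen): max(20, -4) = 20
n2-2 (Uma): min(-6, 10, 20) = -6
n2 (Chen): max(2, -6) = 2
n1-1-1 (Chen): max(-15, 6, -4) = 6
n1-1-2 (Chen): max(-18, -16, -5) = -5
n1-1-3 (Chen): max(1, -17, -18) = 1
n1-1-4 (Chen): max(15, -12) = 15
n1-1 (Uma): min(6, -5, 1, 15) = -5
n1-2-1 (Chen): max(-20, -14, 16) = 16
n1-2-2 (Chen): max(7, 13) = 13
n1-2-3 (Chen): max(18, -15) = 18
n1-2 (Uma): min(16, 13, 18) = 13
n1 (Chen): max(-5, 13) = 13
Uma prefers the lower value; n2=2, n1=13. n2 is better since 2 < 13.

n2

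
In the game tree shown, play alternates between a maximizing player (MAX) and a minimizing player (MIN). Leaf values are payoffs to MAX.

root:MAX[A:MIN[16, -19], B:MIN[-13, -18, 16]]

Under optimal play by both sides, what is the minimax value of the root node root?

A (MIN): min(16, -19) = -19
B (MIN): min(-13, -18, 16) = -18
root (MAX): max(-19, -18) = -18

-18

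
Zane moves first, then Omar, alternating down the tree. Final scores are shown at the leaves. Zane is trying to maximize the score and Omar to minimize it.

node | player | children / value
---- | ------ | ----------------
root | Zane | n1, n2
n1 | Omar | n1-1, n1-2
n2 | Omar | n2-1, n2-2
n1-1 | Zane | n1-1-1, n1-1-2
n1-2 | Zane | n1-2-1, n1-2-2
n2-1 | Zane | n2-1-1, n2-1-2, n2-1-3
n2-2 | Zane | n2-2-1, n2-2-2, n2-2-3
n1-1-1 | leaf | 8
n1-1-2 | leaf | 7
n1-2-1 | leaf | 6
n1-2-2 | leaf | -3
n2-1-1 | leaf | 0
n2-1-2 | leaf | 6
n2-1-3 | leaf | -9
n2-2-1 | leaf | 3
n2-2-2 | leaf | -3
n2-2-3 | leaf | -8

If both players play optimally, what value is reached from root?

6

n1-1 (Zane): max(8, 7) = 8
n1-2 (Zane): max(6, -3) = 6
n1 (Omar): min(8, 6) = 6
n2-1 (Zane): max(0, 6, -9) = 6
n2-2 (Zane): max(3, -3, -8) = 3
n2 (Omar): min(6, 3) = 3
root (Zane): max(6, 3) = 6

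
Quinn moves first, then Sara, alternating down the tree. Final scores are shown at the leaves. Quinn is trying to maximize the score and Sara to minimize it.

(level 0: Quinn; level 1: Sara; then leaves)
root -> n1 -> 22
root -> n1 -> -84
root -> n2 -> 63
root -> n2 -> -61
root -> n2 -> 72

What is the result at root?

n1 (Sara): min(22, -84) = -84
n2 (Sara): min(63, -61, 72) = -61
root (Quinn): max(-84, -61) = -61

-61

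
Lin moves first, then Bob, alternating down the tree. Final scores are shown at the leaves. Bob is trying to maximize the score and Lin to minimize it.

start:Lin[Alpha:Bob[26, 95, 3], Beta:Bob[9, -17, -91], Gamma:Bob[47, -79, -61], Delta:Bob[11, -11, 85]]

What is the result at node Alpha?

95

Alpha (Bob): max(26, 95, 3) = 95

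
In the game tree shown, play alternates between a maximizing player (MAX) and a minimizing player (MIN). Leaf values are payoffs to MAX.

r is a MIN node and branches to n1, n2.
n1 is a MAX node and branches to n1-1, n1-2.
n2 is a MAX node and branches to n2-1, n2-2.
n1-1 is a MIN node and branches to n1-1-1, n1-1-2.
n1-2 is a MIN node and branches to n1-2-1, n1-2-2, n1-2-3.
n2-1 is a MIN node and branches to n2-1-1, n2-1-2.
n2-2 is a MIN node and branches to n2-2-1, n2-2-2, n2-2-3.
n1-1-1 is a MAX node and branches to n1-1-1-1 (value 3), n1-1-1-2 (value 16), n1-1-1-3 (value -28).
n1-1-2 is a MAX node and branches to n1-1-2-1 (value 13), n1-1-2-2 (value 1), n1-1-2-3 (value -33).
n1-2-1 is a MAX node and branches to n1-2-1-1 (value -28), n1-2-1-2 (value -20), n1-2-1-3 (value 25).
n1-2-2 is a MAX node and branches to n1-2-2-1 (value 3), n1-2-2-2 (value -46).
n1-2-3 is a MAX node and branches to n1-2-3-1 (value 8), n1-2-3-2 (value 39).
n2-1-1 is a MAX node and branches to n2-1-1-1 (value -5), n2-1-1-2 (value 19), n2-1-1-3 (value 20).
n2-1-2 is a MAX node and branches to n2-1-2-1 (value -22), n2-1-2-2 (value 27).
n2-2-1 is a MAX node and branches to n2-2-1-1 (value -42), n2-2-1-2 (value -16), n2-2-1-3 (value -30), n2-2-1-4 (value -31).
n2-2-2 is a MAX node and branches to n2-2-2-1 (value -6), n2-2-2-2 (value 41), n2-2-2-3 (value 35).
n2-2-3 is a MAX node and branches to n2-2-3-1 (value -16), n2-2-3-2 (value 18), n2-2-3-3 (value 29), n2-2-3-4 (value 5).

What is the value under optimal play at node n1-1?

13

n1-1-1 (MAX): max(3, 16, -28) = 16
n1-1-2 (MAX): max(13, 1, -33) = 13
n1-1 (MIN): min(16, 13) = 13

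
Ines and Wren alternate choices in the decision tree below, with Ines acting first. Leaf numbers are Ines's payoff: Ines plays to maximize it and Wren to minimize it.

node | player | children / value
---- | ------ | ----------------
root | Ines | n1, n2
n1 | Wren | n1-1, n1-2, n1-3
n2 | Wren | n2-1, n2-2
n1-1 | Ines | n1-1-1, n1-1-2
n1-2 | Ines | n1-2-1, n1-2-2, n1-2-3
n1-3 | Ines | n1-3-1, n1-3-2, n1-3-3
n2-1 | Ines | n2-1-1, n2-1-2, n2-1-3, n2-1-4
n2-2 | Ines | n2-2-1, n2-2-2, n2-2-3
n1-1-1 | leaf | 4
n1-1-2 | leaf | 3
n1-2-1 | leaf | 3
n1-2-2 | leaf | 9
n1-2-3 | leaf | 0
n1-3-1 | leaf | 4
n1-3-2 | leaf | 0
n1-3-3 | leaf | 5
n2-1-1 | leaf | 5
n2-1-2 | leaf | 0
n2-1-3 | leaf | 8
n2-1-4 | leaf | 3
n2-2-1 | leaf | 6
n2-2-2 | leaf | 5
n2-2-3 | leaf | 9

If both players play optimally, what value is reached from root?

8

n1-1 (Ines): max(4, 3) = 4
n1-2 (Ines): max(3, 9, 0) = 9
n1-3 (Ines): max(4, 0, 5) = 5
n1 (Wren): min(4, 9, 5) = 4
n2-1 (Ines): max(5, 0, 8, 3) = 8
n2-2 (Ines): max(6, 5, 9) = 9
n2 (Wren): min(8, 9) = 8
root (Ines): max(4, 8) = 8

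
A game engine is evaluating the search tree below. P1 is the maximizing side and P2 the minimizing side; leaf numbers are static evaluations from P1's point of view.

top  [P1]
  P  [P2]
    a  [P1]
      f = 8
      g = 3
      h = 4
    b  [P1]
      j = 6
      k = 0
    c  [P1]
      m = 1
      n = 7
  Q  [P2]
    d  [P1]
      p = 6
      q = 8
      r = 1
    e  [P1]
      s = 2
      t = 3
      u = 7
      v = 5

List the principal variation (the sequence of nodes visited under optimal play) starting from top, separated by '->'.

top -> Q -> e -> u

a (P1): max(8, 3, 4) = 8
b (P1): max(6, 0) = 6
c (P1): max(1, 7) = 7
P (P2): min(8, 6, 7) = 6
d (P1): max(6, 8, 1) = 8
e (P1): max(2, 3, 7, 5) = 7
Q (P2): min(8, 7) = 7
top (P1): max(6, 7) = 7
At top, P1 picks Q (highest: 7).
At Q, P2 picks e (lowest: 7).
At e, P1 picks u (highest: 7).
Terminal value 7.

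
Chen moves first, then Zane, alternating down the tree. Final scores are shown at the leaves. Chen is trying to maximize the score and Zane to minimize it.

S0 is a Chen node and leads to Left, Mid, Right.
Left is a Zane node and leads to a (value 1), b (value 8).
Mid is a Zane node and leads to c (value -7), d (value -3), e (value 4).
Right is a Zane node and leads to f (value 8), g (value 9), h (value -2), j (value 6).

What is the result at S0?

Left (Zane): min(1, 8) = 1
Mid (Zane): min(-7, -3, 4) = -7
Right (Zane): min(8, 9, -2, 6) = -2
S0 (Chen): max(1, -7, -2) = 1

1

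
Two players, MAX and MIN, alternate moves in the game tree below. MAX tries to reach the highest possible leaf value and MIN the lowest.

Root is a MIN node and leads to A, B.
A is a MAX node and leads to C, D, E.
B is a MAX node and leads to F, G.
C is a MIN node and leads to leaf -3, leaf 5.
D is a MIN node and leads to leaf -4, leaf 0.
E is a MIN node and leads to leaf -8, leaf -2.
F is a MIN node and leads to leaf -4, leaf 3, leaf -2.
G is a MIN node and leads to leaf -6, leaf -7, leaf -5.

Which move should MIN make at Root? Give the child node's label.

C (MIN): min(-3, 5) = -3
D (MIN): min(-4, 0) = -4
E (MIN): min(-8, -2) = -8
A (MAX): max(-3, -4, -8) = -3
F (MIN): min(-4, 3, -2) = -4
G (MIN): min(-6, -7, -5) = -7
B (MAX): max(-4, -7) = -4
Root (MIN): min(-3, -4) = -4
MIN at Root wants the lowest of {A=-3, B=-4}, so chooses B.

B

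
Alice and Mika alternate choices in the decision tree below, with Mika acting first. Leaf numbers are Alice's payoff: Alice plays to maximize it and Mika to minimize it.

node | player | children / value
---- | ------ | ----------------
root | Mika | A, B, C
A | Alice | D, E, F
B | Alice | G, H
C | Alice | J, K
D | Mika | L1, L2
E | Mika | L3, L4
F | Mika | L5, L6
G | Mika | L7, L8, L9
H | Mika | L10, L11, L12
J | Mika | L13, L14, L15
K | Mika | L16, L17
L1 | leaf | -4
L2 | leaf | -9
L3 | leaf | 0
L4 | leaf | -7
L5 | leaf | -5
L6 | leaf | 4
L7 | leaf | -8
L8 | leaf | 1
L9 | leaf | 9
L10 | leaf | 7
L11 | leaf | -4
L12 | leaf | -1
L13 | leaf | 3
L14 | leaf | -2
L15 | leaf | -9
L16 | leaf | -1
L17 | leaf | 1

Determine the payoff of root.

D (Mika): min(-4, -9) = -9
E (Mika): min(0, -7) = -7
F (Mika): min(-5, 4) = -5
A (Alice): max(-9, -7, -5) = -5
G (Mika): min(-8, 1, 9) = -8
H (Mika): min(7, -4, -1) = -4
B (Alice): max(-8, -4) = -4
J (Mika): min(3, -2, -9) = -9
K (Mika): min(-1, 1) = -1
C (Alice): max(-9, -1) = -1
root (Mika): min(-5, -4, -1) = -5

-5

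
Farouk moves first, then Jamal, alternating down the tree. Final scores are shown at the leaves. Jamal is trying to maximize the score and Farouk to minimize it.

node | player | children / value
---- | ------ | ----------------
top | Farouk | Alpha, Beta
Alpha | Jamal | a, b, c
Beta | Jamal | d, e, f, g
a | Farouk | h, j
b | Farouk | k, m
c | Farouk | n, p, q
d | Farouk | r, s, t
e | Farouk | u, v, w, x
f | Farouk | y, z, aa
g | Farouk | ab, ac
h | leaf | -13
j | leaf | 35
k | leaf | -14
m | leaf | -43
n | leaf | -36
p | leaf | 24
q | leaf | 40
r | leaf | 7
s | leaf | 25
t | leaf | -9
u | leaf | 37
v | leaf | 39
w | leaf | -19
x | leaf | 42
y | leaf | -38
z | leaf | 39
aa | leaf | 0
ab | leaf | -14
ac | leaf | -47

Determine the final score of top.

a (Farouk): min(-13, 35) = -13
b (Farouk): min(-14, -43) = -43
c (Farouk): min(-36, 24, 40) = -36
Alpha (Jamal): max(-13, -43, -36) = -13
d (Farouk): min(7, 25, -9) = -9
e (Farouk): min(37, 39, -19, 42) = -19
f (Farouk): min(-38, 39, 0) = -38
g (Farouk): min(-14, -47) = -47
Beta (Jamal): max(-9, -19, -38, -47) = -9
top (Farouk): min(-13, -9) = -13

-13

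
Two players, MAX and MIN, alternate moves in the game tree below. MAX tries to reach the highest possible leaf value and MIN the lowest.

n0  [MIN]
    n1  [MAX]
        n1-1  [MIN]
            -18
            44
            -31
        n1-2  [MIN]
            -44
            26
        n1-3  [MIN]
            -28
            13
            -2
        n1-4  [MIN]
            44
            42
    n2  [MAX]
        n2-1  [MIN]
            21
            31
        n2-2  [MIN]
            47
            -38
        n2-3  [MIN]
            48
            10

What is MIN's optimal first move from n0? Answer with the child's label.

n1-1 (MIN): min(-18, 44, -31) = -31
n1-2 (MIN): min(-44, 26) = -44
n1-3 (MIN): min(-28, 13, -2) = -28
n1-4 (MIN): min(44, 42) = 42
n1 (MAX): max(-31, -44, -28, 42) = 42
n2-1 (MIN): min(21, 31) = 21
n2-2 (MIN): min(47, -38) = -38
n2-3 (MIN): min(48, 10) = 10
n2 (MAX): max(21, -38, 10) = 21
n0 (MIN): min(42, 21) = 21
MIN at n0 wants the lowest of {n1=42, n2=21}, so chooses n2.

n2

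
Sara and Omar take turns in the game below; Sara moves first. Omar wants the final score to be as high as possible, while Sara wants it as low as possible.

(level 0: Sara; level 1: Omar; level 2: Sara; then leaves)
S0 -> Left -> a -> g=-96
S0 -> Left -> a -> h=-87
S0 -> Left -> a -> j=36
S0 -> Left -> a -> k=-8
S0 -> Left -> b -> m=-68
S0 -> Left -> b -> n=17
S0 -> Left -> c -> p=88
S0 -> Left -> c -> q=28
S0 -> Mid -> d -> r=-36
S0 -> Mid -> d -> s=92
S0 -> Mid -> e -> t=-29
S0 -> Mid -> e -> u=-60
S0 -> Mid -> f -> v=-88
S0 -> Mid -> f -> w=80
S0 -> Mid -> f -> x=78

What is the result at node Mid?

-36

d (Sara): min(-36, 92) = -36
e (Sara): min(-29, -60) = -60
f (Sara): min(-88, 80, 78) = -88
Mid (Omar): max(-36, -60, -88) = -36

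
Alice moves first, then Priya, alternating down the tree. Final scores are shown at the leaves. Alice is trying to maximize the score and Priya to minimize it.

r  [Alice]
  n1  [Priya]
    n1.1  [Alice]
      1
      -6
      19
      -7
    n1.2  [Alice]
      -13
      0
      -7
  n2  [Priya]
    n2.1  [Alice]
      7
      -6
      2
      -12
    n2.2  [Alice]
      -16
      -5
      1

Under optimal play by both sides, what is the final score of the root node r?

n1.1 (Alice): max(1, -6, 19, -7) = 19
n1.2 (Alice): max(-13, 0, -7) = 0
n1 (Priya): min(19, 0) = 0
n2.1 (Alice): max(7, -6, 2, -12) = 7
n2.2 (Alice): max(-16, -5, 1) = 1
n2 (Priya): min(7, 1) = 1
r (Alice): max(0, 1) = 1

1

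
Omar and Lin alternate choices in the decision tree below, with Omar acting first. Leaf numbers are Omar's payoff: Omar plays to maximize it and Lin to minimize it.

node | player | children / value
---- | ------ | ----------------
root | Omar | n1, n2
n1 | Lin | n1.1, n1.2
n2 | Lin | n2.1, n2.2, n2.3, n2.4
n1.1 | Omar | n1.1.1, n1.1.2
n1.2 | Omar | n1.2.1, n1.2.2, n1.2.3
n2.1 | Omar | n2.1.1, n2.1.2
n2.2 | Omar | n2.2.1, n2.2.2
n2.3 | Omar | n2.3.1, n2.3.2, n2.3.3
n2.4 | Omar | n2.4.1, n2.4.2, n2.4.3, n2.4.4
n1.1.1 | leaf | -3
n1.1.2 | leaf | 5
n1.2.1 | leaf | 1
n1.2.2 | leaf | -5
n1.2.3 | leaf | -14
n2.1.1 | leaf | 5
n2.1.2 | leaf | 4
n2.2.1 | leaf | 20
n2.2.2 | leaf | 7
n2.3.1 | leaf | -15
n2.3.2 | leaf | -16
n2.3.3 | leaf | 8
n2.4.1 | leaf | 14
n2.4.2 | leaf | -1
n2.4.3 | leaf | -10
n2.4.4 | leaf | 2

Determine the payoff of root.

n1.1 (Omar): max(-3, 5) = 5
n1.2 (Omar): max(1, -5, -14) = 1
n1 (Lin): min(5, 1) = 1
n2.1 (Omar): max(5, 4) = 5
n2.2 (Omar): max(20, 7) = 20
n2.3 (Omar): max(-15, -16, 8) = 8
n2.4 (Omar): max(14, -1, -10, 2) = 14
n2 (Lin): min(5, 20, 8, 14) = 5
root (Omar): max(1, 5) = 5

5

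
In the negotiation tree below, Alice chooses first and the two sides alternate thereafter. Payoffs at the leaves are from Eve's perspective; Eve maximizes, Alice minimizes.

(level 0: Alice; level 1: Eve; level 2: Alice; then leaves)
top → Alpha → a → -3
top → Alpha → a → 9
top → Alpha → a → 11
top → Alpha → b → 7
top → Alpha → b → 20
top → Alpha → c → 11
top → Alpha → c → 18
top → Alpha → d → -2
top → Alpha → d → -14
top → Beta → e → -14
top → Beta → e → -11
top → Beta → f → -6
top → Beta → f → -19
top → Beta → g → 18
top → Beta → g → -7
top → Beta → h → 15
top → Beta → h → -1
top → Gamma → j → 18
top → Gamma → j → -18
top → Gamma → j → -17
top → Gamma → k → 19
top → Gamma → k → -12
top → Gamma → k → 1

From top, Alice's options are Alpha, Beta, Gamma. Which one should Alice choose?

a (Alice): min(-3, 9, 11) = -3
b (Alice): min(7, 20) = 7
c (Alice): min(11, 18) = 11
d (Alice): min(-2, -14) = -14
Alpha (Eve): max(-3, 7, 11, -14) = 11
e (Alice): min(-14, -11) = -14
f (Alice): min(-6, -19) = -19
g (Alice): min(18, -7) = -7
h (Alice): min(15, -1) = -1
Beta (Eve): max(-14, -19, -7, -1) = -1
j (Alice): min(18, -18, -17) = -18
k (Alice): min(19, -12, 1) = -12
Gamma (Eve): max(-18, -12) = -12
top (Alice): min(11, -1, -12) = -12
Alice at top wants the lowest of {Alpha=11, Beta=-1, Gamma=-12}, so chooses Gamma.

Gamma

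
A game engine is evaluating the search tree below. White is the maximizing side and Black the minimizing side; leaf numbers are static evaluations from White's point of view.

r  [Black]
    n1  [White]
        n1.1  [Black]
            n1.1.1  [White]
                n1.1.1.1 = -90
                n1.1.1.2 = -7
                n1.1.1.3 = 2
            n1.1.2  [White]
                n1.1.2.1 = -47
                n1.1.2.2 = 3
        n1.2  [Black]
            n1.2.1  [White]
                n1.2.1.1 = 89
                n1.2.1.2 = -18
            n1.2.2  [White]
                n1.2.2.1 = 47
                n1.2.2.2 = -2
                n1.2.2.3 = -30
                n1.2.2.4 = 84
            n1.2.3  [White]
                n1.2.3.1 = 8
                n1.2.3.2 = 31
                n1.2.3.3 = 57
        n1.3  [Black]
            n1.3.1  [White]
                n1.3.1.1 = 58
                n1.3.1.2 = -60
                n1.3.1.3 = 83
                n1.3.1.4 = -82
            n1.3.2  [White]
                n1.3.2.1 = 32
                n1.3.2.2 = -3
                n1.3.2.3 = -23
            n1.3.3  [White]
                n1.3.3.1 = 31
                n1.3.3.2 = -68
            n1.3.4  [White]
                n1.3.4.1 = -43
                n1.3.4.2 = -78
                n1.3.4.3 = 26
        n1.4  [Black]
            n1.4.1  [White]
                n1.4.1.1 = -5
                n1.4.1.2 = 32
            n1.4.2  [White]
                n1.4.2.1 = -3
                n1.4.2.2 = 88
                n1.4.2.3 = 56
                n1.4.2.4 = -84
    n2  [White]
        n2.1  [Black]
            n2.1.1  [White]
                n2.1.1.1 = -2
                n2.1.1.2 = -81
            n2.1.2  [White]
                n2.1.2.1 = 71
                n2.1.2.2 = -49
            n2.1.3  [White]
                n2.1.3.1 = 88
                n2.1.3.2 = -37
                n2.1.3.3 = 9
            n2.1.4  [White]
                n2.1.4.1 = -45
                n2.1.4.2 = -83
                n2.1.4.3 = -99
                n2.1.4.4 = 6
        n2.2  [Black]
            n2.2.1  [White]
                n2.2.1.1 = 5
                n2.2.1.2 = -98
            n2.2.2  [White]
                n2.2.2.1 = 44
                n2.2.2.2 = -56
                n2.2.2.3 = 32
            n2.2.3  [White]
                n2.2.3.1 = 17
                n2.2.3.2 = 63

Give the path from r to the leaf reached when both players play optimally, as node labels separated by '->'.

r -> n2 -> n2.2 -> n2.2.1 -> n2.2.1.1

n1.1.1 (White): max(-90, -7, 2) = 2
n1.1.2 (White): max(-47, 3) = 3
n1.1 (Black): min(2, 3) = 2
n1.2.1 (White): max(89, -18) = 89
n1.2.2 (White): max(47, -2, -30, 84) = 84
n1.2.3 (White): max(8, 31, 57) = 57
n1.2 (Black): min(89, 84, 57) = 57
n1.3.1 (White): max(58, -60, 83, -82) = 83
n1.3.2 (White): max(32, -3, -23) = 32
n1.3.3 (White): max(31, -68) = 31
n1.3.4 (White): max(-43, -78, 26) = 26
n1.3 (Black): min(83, 32, 31, 26) = 26
n1.4.1 (White): max(-5, 32) = 32
n1.4.2 (White): max(-3, 88, 56, -84) = 88
n1.4 (Black): min(32, 88) = 32
n1 (White): max(2, 57, 26, 32) = 57
n2.1.1 (White): max(-2, -81) = -2
n2.1.2 (White): max(71, -49) = 71
n2.1.3 (White): max(88, -37, 9) = 88
n2.1.4 (White): max(-45, -83, -99, 6) = 6
n2.1 (Black): min(-2, 71, 88, 6) = -2
n2.2.1 (White): max(5, -98) = 5
n2.2.2 (White): max(44, -56, 32) = 44
n2.2.3 (White): max(17, 63) = 63
n2.2 (Black): min(5, 44, 63) = 5
n2 (White): max(-2, 5) = 5
r (Black): min(57, 5) = 5
At r, Black picks n2 (lowest: 5).
At n2, White picks n2.2 (highest: 5).
At n2.2, Black picks n2.2.1 (lowest: 5).
At n2.2.1, White picks n2.2.1.1 (highest: 5).
Terminal value 5.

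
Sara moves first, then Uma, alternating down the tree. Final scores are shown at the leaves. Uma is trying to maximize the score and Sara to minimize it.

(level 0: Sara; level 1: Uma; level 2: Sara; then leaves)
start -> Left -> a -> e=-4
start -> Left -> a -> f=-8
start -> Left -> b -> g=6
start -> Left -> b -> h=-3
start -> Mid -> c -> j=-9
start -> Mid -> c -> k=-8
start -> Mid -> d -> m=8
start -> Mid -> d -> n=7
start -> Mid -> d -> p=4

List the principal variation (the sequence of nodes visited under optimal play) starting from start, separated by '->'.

start -> Left -> b -> h

a (Sara): min(-4, -8) = -8
b (Sara): min(6, -3) = -3
Left (Uma): max(-8, -3) = -3
c (Sara): min(-9, -8) = -9
d (Sara): min(8, 7, 4) = 4
Mid (Uma): max(-9, 4) = 4
start (Sara): min(-3, 4) = -3
At start, Sara picks Left (lowest: -3).
At Left, Uma picks b (highest: -3).
At b, Sara picks h (lowest: -3).
Terminal value -3.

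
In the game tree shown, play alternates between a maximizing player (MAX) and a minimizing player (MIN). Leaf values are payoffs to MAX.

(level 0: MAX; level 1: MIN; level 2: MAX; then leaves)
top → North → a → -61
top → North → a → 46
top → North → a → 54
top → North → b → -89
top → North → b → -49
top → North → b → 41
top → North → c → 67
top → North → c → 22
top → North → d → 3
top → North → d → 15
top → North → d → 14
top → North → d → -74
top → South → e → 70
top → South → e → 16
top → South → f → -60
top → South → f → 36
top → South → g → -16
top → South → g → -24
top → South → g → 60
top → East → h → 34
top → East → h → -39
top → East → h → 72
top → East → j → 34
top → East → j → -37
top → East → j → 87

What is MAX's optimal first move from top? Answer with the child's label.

East

a (MAX): max(-61, 46, 54) = 54
b (MAX): max(-89, -49, 41) = 41
c (MAX): max(67, 22) = 67
d (MAX): max(3, 15, 14, -74) = 15
North (MIN): min(54, 41, 67, 15) = 15
e (MAX): max(70, 16) = 70
f (MAX): max(-60, 36) = 36
g (MAX): max(-16, -24, 60) = 60
South (MIN): min(70, 36, 60) = 36
h (MAX): max(34, -39, 72) = 72
j (MAX): max(34, -37, 87) = 87
East (MIN): min(72, 87) = 72
top (MAX): max(15, 36, 72) = 72
MAX at top wants the highest of {North=15, South=36, East=72}, so chooses East.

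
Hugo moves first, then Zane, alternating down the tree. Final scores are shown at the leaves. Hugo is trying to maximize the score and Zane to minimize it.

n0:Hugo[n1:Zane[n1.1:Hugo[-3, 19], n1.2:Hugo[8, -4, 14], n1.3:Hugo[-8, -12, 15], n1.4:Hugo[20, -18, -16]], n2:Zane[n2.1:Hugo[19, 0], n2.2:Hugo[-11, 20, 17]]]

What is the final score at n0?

n1.1 (Hugo): max(-3, 19) = 19
n1.2 (Hugo): max(8, -4, 14) = 14
n1.3 (Hugo): max(-8, -12, 15) = 15
n1.4 (Hugo): max(20, -18, -16) = 20
n1 (Zane): min(19, 14, 15, 20) = 14
n2.1 (Hugo): max(19, 0) = 19
n2.2 (Hugo): max(-11, 20, 17) = 20
n2 (Zane): min(19, 20) = 19
n0 (Hugo): max(14, 19) = 19

19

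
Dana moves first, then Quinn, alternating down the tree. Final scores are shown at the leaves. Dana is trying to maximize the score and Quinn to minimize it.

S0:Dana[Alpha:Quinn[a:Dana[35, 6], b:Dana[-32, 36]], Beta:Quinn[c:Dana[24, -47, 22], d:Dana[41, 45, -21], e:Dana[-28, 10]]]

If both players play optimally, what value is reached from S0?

35

a (Dana): max(35, 6) = 35
b (Dana): max(-32, 36) = 36
Alpha (Quinn): min(35, 36) = 35
c (Dana): max(24, -47, 22) = 24
d (Dana): max(41, 45, -21) = 45
e (Dana): max(-28, 10) = 10
Beta (Quinn): min(24, 45, 10) = 10
S0 (Dana): max(35, 10) = 35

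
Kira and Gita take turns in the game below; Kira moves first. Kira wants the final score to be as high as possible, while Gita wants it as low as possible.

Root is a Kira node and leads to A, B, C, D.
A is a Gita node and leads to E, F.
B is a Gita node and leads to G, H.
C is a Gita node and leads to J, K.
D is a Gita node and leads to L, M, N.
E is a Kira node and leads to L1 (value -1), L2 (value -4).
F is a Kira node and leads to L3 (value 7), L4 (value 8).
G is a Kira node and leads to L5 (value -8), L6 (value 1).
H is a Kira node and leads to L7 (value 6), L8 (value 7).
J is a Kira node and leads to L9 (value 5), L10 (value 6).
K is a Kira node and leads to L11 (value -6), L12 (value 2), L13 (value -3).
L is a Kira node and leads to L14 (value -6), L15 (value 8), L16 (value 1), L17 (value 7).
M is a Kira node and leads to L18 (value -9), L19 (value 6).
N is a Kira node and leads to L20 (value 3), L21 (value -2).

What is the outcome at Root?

E (Kira): max(-1, -4) = -1
F (Kira): max(7, 8) = 8
A (Gita): min(-1, 8) = -1
G (Kira): max(-8, 1) = 1
H (Kira): max(6, 7) = 7
B (Gita): min(1, 7) = 1
J (Kira): max(5, 6) = 6
K (Kira): max(-6, 2, -3) = 2
C (Gita): min(6, 2) = 2
L (Kira): max(-6, 8, 1, 7) = 8
M (Kira): max(-9, 6) = 6
N (Kira): max(3, -2) = 3
D (Gita): min(8, 6, 3) = 3
Root (Kira): max(-1, 1, 2, 3) = 3

3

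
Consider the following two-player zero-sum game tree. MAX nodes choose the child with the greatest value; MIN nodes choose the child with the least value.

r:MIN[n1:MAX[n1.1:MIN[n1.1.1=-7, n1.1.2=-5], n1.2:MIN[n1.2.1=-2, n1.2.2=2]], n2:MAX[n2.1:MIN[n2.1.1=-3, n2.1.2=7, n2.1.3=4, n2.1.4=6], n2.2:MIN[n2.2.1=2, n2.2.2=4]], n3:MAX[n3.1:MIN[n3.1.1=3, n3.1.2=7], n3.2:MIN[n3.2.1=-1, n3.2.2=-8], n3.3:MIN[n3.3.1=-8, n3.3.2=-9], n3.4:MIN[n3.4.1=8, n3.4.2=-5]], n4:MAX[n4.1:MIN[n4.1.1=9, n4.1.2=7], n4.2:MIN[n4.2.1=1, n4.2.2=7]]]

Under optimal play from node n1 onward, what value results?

n1.1 (MIN): min(-7, -5) = -7
n1.2 (MIN): min(-2, 2) = -2
n1 (MAX): max(-7, -2) = -2

-2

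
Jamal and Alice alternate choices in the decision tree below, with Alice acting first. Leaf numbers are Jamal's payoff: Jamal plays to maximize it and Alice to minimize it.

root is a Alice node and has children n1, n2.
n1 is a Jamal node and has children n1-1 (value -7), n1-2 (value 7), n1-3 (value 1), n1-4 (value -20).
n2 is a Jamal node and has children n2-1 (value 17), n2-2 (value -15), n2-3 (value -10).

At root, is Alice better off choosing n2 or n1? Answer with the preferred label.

n2 (Jamal): max(17, -15, -10) = 17
n1 (Jamal): max(-7, 7, 1, -20) = 7
Alice prefers the lower value; n2=17, n1=7. n1 is better since 7 < 17.

n1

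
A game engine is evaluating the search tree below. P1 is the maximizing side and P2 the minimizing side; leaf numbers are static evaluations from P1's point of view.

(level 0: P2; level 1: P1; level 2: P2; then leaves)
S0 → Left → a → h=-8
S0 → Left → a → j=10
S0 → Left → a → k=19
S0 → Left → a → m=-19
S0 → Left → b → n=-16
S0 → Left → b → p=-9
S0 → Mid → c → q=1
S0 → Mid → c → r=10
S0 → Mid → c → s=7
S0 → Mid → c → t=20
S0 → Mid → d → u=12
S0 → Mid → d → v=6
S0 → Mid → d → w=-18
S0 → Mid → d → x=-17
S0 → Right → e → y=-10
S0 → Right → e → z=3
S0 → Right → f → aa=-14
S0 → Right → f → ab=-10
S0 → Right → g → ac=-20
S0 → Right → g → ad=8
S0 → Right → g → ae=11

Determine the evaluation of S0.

a (P2): min(-8, 10, 19, -19) = -19
b (P2): min(-16, -9) = -16
Left (P1): max(-19, -16) = -16
c (P2): min(1, 10, 7, 20) = 1
d (P2): min(12, 6, -18, -17) = -18
Mid (P1): max(1, -18) = 1
e (P2): min(-10, 3) = -10
f (P2): min(-14, -10) = -14
g (P2): min(-20, 8, 11) = -20
Right (P1): max(-10, -14, -20) = -10
S0 (P2): min(-16, 1, -10) = -16

-16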